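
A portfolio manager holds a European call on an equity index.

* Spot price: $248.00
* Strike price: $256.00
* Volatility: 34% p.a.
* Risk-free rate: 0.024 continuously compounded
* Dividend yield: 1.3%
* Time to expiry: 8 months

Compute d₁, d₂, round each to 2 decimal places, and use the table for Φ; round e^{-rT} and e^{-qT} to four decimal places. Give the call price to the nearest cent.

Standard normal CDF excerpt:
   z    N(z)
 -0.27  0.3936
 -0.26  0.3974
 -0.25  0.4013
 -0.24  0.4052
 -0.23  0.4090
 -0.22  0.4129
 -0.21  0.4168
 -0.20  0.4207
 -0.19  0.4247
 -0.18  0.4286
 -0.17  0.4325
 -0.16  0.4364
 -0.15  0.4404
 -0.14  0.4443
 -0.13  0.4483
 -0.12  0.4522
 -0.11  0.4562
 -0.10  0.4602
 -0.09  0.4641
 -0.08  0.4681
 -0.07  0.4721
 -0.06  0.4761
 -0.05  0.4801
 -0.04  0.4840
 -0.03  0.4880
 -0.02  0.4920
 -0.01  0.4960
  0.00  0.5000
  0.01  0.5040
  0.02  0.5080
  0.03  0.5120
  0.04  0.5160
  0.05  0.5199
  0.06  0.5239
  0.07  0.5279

$24.79

T = 0.6667;  σ√T = 0.2776
d₁ = [ln(248/256) + (0.024 − 0.013 + ½·0.34²)·0.6667] / (σ√T) = (-0.0317 + 0.0459) / 0.2776 = 0.0509 ⇒ 0.05
d₂ = 0.0509 − 0.2776 = -0.2268 ⇒ -0.23
exp(−qT) = exp(−0.013·0.6667) = 0.9914;  exp(−rT) = exp(−0.024·0.6667) = 0.9841
C = 248·0.9914·N(0.05) − 256·0.9841·N(-0.23) = 248·0.9914·0.5199 − 256·0.9841·0.4090 = 127.8264 − 103.0392 = 24.7872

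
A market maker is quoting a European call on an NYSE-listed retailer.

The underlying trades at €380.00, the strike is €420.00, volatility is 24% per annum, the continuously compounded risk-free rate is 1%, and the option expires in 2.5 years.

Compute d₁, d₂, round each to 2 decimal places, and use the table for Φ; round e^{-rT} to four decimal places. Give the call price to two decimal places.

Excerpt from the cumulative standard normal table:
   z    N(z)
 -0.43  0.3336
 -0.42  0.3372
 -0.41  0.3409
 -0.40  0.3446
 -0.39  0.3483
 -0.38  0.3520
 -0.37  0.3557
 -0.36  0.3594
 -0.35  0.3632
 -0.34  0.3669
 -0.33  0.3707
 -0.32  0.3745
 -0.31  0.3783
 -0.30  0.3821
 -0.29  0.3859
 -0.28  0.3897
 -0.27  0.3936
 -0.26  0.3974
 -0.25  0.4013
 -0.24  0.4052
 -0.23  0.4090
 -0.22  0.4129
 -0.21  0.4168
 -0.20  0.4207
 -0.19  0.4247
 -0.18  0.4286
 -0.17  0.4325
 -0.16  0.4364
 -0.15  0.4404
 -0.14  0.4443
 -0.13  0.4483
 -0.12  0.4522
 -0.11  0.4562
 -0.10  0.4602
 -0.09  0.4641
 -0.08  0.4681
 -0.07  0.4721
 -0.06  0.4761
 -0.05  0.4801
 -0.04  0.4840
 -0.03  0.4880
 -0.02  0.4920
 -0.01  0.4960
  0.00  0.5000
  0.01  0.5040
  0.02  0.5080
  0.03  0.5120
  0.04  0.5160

σ√T = 0.24·√2.5 = 0.3795
d₁ = [ln(380/420) + (0.01 + ½·0.24²)·2.5] / (σ√T) = (-0.1001 + 0.0970) / 0.3795 = -0.0081 which rounds to -0.01
d₂ = -0.0081 − 0.3795 = -0.3876 which rounds to -0.39
exp(−rT) = exp(−0.01·2.5) = 0.9753
N(d₁) = N(-0.01) = 0.4960;  N(d₂) = N(-0.39) = 0.3483
C = 380·0.4960 − 420·0.9753·0.3483 = 188.4800 − 142.6727 = 45.8073

€45.81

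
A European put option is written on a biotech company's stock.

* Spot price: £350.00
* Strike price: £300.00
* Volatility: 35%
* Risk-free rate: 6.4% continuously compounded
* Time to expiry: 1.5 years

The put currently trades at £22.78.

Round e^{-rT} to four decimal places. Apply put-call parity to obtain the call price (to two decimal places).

e^(−rT) = e^(−0.064·1.5) = 0.9085
Put-call parity: C − P = S − K·e^(−rT) = 350 − 300·0.9085 = 350 − 272.5500 = 77.4500
C = P + (C − P) = 22.78 + (77.4500) = 100.2300

£100.23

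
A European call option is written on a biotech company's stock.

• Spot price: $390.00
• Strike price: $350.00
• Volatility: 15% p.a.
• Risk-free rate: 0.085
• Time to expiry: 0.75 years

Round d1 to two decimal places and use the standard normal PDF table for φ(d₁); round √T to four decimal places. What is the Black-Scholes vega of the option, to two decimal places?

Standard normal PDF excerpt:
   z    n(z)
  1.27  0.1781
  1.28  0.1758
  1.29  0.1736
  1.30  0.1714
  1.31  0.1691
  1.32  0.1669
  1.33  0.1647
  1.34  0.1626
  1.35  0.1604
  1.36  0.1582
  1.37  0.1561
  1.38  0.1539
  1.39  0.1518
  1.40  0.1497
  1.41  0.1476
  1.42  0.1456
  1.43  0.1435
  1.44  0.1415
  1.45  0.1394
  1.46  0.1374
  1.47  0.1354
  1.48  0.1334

T = 0.75;  σ√T = 0.1299
ln(S/K) + (r + σ²/2)T = ln(390/350) + (0.085 + 0.15²/2)·0.75 = 0.1082 + 0.0722 = 0.1804
d₁ = 0.1804 / 0.1299 = 1.3887 which rounds to 1.39
√T = √0.75 = 0.8660
φ(d₁) = φ(1.39) = 0.1518
vega = S·φ(d₁)·√T = 390·0.1518·0.8660 = 51.2689

51.27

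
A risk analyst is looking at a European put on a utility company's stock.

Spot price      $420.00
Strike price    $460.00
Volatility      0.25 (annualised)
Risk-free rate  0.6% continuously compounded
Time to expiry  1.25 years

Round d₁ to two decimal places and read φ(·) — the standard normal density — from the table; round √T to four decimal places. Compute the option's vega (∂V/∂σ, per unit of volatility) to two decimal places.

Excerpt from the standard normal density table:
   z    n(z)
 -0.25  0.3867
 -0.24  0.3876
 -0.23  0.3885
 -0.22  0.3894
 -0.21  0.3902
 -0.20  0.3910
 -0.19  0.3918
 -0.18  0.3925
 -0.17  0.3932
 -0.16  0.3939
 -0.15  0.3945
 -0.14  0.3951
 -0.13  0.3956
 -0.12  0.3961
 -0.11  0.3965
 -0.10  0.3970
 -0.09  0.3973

184.96

σ√T = 0.25 × 1.1180 = 0.2795
ln(S/K) + (r + σ²/2)T = ln(420/460) + (0.006 + 0.25²/2)·1.25 = -0.0910 + 0.0466 = -0.0444
d₁ = -0.0444 / 0.2795 = -0.1589 ⇒ -0.16
√T = √1.25 = 1.1180
φ(d₁) = φ(-0.16) = 0.3939
vega = S·φ(d₁)·√T = 420·0.3939·1.1180 = 184.9597
(Call and put vega coincide under Black-Scholes.)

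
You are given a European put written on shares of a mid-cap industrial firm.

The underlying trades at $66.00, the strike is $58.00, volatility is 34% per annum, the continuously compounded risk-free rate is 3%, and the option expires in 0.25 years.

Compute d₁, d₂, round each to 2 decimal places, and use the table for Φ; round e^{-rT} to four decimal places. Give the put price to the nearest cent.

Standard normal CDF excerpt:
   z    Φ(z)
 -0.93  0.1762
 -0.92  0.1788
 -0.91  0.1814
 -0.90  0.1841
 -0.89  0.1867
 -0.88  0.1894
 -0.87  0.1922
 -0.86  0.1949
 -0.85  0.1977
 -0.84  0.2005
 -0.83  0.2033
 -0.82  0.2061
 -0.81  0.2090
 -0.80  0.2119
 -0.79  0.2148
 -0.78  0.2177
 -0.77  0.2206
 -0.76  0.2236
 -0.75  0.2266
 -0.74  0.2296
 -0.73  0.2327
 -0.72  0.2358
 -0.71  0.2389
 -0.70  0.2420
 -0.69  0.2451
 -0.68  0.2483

T = 0.25;  σ√T = 0.1700
ln(S/K) + (r + σ²/2)T = ln(66/58) + (0.03 + 0.34²/2)·0.25 = 0.1292 + 0.0220 = 0.1512
d₁ = 0.1512 / 0.1700 = 0.8892 ⇒ 0.89
d₂ = d₁ − σ√T = 0.8892 − 0.1700 = 0.7192 ⇒ 0.72
exp(−rT) = exp(−0.03·0.25) = 0.9925
N(−d₂) = N(-0.72) = 0.2358;  N(−d₁) = N(-0.89) = 0.1867
P = 58·0.9925·0.2358 − 66·0.1867 = 13.5738 − 12.3222 = 1.2516

$1.25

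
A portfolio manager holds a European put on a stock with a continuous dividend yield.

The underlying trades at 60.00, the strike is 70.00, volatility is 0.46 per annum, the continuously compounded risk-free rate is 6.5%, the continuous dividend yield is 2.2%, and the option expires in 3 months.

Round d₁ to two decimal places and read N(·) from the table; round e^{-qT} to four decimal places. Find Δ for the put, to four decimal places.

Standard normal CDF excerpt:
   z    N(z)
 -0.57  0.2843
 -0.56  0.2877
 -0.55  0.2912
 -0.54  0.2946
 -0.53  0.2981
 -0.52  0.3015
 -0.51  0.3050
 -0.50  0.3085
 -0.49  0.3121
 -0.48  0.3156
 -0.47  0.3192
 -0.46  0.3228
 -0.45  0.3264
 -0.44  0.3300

σ√T = 0.46·√0.25 = 0.2300
d₁ = [ln(60/70) + (0.065 − 0.022 + ½·0.46²)·0.25] / (σ√T) = (-0.1542 + 0.0372) / 0.2300 = -0.5085 which rounds to -0.51
N(d₁) = N(-0.51) = 0.3050
Δ_put = e^(−qT)·(N(d₁) − 1) = 0.9945·(0.3050 − 1) = -0.6912

-0.6912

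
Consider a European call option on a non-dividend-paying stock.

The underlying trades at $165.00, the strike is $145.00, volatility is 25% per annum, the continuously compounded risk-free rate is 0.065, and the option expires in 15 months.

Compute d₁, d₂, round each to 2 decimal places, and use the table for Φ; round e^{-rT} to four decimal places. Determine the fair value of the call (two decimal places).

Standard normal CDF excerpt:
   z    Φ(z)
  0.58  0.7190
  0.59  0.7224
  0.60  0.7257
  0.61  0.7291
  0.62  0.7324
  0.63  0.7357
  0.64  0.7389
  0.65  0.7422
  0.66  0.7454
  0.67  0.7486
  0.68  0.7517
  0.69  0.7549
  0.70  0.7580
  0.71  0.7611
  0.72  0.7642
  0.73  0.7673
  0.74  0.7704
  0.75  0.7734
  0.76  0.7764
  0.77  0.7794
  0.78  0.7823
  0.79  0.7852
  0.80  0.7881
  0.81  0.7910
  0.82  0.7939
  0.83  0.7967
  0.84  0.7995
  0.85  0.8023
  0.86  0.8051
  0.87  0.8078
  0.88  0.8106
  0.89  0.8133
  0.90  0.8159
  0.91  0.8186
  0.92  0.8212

σ√T = 0.25·√1.25 = 0.2795
d₁ = [ln(165/145) + (0.065 + 0.25²/2)·1.25] / 0.2795 = [0.1292 + 0.1203] / 0.2795 = 0.8927 → 0.89
d₂ = d₁ − σ√T = 0.8927 − 0.2795 = 0.6132 → 0.61
exp(−rT) = exp(−0.065·1.25) = 0.9220
C = 165·N(0.89) − 145·0.9220·N(0.61) = 165·0.8133 − 145·0.9220·0.7291 = 134.1945 − 97.4734 = 36.7211

$36.72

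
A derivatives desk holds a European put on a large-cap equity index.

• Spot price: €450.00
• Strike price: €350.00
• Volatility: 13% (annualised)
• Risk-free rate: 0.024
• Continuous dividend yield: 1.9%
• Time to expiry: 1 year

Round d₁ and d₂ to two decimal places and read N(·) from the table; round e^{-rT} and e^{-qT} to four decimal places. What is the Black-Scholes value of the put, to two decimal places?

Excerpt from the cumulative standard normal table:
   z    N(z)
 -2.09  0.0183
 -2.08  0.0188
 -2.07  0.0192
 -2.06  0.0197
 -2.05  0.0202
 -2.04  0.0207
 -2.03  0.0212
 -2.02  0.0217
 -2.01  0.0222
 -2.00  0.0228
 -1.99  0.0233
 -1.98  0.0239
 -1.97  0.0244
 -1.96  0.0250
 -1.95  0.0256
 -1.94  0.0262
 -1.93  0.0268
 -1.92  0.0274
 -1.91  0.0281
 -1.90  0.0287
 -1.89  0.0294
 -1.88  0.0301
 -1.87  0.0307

σ√T = 0.13 × 1.0000 = 0.1300
d₁ = [ln(450/350) + (0.024 − 0.019 + 0.13²/2)·1] / 0.1300 = [0.2513 + 0.0135] / 0.1300 = 2.0366 ≈ 2.04
d₂ = d₁ − σ√T = 2.0366 − 0.1300 = 1.9066 ≈ 1.91
e^(−qT) = e^(−0.019·1) = 0.9812;  e^(−rT) = e^(−0.024·1) = 0.9763
N(−d₂) = N(-1.91) = 0.0281;  N(−d₁) = N(-2.04) = 0.0207
P = 350·0.9763·0.0281 − 450·0.9812·0.0207 = 9.6019 − 9.1399 = 0.4620

€0.46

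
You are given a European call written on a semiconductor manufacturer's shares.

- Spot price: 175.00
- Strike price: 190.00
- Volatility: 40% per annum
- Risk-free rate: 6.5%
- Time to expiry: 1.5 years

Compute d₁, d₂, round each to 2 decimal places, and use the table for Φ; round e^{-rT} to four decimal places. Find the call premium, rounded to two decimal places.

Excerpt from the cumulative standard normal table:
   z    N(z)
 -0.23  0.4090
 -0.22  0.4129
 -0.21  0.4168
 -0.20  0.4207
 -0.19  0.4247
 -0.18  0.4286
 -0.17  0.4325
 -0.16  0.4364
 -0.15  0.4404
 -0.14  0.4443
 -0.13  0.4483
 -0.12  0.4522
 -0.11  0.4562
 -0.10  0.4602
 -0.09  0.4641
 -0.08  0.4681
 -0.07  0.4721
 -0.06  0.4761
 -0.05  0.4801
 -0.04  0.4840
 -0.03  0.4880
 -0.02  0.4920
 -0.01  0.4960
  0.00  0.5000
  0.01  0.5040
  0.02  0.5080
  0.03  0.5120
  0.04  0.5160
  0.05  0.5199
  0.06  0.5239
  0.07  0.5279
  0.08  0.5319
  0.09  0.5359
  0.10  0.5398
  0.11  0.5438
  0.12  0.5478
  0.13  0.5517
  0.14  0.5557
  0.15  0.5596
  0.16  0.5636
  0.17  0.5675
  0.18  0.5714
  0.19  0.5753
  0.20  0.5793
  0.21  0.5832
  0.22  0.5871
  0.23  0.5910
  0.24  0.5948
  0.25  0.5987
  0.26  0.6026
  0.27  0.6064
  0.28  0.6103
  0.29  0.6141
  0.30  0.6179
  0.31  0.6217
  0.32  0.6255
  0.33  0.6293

34.97

σ√T = 0.4·√1.5 = 0.4899
d₁ = [ln(175/190) + (0.065 + 0.4²/2)·1.5] / 0.4899 = [-0.0822 + 0.2175] / 0.4899 = 0.2761 ⇒ 0.28
d₂ = d₁ − σ√T = 0.2761 − 0.4899 = -0.2138 ⇒ -0.21
e^(−rT) = e^(−0.065·1.5) = 0.9071
C = 175·N(0.28) − 190·0.9071·N(-0.21) = 175·0.6103 − 190·0.9071·0.4168 = 106.8025 − 71.8351 = 34.9674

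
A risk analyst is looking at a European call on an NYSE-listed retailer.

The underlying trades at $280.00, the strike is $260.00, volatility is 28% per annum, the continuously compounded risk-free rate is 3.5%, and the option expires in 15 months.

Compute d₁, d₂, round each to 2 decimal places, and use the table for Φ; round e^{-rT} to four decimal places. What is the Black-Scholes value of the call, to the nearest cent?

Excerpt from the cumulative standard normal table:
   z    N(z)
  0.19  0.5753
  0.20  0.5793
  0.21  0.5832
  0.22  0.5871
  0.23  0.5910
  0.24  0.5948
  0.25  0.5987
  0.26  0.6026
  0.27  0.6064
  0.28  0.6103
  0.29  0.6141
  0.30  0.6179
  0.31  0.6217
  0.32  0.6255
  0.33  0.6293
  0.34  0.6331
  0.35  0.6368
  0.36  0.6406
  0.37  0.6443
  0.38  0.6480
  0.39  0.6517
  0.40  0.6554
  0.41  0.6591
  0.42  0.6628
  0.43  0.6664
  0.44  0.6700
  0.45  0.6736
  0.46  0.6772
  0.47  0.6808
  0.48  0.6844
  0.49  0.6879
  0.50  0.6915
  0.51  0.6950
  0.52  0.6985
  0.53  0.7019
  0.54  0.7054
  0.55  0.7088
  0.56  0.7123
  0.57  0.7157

T = 1.25;  σ√T = 0.3130
d₁ = [ln(280/260) + (0.035 + 0.28²/2)·1.25] / 0.3130 = [0.0741 + 0.0928] / 0.3130 = 0.5330 which rounds to 0.53
d₂ = d₁ − σ√T = 0.5330 − 0.3130 = 0.2200 which rounds to 0.22
exp(−rT) = exp(−0.035·1.25) = 0.9572
C = 280·N(0.53) − 260·0.9572·N(0.22) = 280·0.7019 − 260·0.9572·0.5871 = 196.5320 − 146.1128 = 50.4192

$50.42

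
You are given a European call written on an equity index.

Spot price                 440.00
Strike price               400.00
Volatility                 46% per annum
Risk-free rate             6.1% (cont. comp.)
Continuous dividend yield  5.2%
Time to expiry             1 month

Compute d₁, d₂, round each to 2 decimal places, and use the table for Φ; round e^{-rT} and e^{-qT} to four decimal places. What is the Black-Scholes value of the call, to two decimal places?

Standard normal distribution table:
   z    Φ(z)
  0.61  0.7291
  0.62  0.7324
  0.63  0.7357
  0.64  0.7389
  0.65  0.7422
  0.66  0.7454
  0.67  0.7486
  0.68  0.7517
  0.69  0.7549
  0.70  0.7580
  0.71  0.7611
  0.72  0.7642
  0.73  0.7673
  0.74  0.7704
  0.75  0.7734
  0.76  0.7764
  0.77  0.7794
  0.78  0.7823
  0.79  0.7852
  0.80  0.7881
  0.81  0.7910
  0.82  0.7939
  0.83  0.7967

47.36

T = 0.08333;  σ√T = 0.1328
d₁ = [ln(440/400) + (0.061 − 0.052 + 0.46²/2)·0.08333] / 0.1328 = [0.0953 + 0.0096] / 0.1328 = 0.7898 ≈ 0.79
d₂ = d₁ − σ√T = 0.7898 − 0.1328 = 0.6570 ≈ 0.66
e^(−qT) = e^(−0.052·0.08333) = 0.9957;  e^(−rT) = e^(−0.061·0.08333) = 0.9949
N(d₁) = N(0.79) = 0.7852;  N(d₂) = N(0.66) = 0.7454
C = 440·0.9957·0.7852 − 400·0.9949·0.7454 = 344.0024 − 296.6394 = 47.3630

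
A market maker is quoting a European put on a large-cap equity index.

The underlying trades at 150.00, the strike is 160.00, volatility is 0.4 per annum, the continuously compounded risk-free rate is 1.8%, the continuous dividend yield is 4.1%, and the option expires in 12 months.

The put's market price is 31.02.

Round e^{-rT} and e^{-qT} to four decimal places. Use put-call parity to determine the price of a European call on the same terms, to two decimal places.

e^(−qT) = e^(−0.041·1) = 0.9598;  e^(−rT) = e^(−0.018·1) = 0.9822
Put-call parity: C − P = S·e^(−qT) − K·e^(−rT) = 150·0.9598 − 160·0.9822 = 143.9700 − 157.1520 = -13.1820
C = P + (C − P) = 31.02 + (-13.1820) = 17.8380

17.84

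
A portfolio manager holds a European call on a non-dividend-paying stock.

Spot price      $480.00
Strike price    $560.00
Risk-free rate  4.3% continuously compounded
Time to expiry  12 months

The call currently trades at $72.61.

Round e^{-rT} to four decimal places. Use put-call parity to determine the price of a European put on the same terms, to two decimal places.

e^(−rT) = e^(−0.043·1) = 0.9579
Put-call parity: C − P = S − K·e^(−rT) = 480 − 560·0.9579 = 480 − 536.4240 = -56.4240
P = C − (C − P) = 72.61 − (-56.4240) = 129.0340

$129.03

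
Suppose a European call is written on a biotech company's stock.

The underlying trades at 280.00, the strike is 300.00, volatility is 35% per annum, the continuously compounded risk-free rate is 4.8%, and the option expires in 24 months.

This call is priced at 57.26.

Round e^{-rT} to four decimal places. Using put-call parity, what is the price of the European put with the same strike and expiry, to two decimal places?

49.81

exp(−rT) = exp(−0.048·2) = 0.9085
Put-call parity: C − P = S − K·e^(−rT) = 280 − 300·0.9085 = 280 − 272.5500 = 7.4500
P = C − (C − P) = 57.26 − (7.4500) = 49.8100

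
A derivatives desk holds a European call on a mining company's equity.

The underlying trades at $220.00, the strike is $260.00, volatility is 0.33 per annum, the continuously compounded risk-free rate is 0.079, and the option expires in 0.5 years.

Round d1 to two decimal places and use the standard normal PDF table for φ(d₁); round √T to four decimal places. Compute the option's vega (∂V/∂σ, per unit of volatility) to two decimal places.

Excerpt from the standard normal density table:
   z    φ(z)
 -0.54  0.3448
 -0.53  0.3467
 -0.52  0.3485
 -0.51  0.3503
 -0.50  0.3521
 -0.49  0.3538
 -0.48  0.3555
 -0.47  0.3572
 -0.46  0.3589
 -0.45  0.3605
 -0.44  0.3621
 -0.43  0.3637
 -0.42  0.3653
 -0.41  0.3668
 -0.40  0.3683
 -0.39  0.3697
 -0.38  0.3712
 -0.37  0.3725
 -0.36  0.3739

σ√T = 0.33·√0.5 = 0.2333
d₁ = [ln(220/260) + (0.079 + 0.33²/2)·0.5] / 0.2333 = [-0.1671 + 0.0667] / 0.2333 = -0.4300 which rounds to -0.43
√T = √0.5 = 0.7071
φ(d₁) = φ(-0.43) = 0.3637
vega = S·φ(d₁)·√T = 220·0.3637·0.7071 = 56.5779

56.58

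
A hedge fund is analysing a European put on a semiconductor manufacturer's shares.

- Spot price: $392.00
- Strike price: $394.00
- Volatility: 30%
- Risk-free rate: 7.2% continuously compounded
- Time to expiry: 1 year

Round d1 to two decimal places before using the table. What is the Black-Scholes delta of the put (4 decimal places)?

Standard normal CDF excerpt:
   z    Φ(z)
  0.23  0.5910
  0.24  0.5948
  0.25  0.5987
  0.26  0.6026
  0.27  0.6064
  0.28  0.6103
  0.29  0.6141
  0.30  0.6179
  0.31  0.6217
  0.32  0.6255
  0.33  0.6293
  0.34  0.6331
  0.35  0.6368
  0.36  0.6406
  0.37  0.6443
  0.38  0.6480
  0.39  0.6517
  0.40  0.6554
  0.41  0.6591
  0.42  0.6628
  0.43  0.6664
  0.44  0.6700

-0.3557

T = 1;  σ√T = 0.3000
ln(S/K) + (r + σ²/2)T = ln(392/394) + (0.072 + 0.3²/2)·1 = -0.0051 + 0.1170 = 0.1119
d₁ = 0.1119 / 0.3000 = 0.3730 ⇒ 0.37
N(d₁) = N(0.37) = 0.6443
Δ_put = N(d₁) − 1 = 0.6443 − 1 = -0.3557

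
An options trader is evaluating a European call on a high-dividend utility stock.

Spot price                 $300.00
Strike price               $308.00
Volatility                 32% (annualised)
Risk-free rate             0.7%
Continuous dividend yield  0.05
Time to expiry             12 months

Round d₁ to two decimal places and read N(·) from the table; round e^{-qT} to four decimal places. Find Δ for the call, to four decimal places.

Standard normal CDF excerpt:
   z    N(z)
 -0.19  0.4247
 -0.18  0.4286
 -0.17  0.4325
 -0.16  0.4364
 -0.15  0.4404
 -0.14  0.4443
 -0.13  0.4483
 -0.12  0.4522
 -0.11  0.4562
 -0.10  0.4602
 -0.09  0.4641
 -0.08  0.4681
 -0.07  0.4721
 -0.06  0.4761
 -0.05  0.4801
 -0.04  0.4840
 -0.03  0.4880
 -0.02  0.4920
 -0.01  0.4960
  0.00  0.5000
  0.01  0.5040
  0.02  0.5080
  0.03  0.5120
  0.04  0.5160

σ√T = 0.32 × 1.0000 = 0.3200
d₁ = [ln(300/308) + (0.007 − 0.05 + 0.32²/2)·1] / 0.3200 = [-0.0263 + 0.0082] / 0.3200 = -0.0566 → -0.06
N(d₁) = N(-0.06) = 0.4761
Δ_call = e^(−qT)·N(d₁) = 0.9512·0.4761 = 0.4529

0.4529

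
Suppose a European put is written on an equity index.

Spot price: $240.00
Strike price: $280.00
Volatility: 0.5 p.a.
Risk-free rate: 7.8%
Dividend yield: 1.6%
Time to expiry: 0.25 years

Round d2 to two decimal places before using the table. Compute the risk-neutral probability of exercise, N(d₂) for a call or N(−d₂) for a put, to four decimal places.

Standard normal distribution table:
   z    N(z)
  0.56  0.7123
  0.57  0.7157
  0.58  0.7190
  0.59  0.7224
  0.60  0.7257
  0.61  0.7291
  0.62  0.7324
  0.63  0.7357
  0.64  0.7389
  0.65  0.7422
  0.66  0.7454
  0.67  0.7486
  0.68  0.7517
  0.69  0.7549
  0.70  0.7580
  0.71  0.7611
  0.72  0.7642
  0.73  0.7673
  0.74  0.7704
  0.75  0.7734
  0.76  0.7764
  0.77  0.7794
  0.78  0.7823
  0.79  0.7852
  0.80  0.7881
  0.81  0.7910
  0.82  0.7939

σ√T = 0.5·√0.25 = 0.2500
d₁ = [ln(240/280) + (0.078 − 0.016 + ½·0.5²)·0.25] / (σ√T) = (-0.1542 + 0.0467) / 0.2500 = -0.4296 which rounds to -0.43
d₂ = -0.4296 − 0.2500 = -0.6796 which rounds to -0.68
Pr(exercise) under Q = N(−d₂) = N(0.68) = 0.7517

0.7517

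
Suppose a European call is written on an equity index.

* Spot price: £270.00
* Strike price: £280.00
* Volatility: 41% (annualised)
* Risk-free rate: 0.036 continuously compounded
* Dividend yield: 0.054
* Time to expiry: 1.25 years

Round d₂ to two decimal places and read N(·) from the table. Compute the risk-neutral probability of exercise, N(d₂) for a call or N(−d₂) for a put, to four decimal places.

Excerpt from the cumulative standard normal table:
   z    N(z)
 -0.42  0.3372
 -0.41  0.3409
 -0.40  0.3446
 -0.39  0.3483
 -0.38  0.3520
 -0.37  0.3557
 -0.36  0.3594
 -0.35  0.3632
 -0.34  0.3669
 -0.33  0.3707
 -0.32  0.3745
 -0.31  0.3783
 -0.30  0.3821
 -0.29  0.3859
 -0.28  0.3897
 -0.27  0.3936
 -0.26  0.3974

σ√T = 0.41 × 1.1180 = 0.4584
d₁ = [ln(270/280) + (0.036 − 0.054 + 0.41²/2)·1.25] / 0.4584 = [-0.0364 + 0.0826] / 0.4584 = 0.1008 which rounds to 0.10
d₂ = d₁ − σ√T = 0.1008 − 0.4584 = -0.3576 which rounds to -0.36
Risk-neutral Pr[S_T > K] = N(d₂) = N(-0.36) = 0.3594

0.3594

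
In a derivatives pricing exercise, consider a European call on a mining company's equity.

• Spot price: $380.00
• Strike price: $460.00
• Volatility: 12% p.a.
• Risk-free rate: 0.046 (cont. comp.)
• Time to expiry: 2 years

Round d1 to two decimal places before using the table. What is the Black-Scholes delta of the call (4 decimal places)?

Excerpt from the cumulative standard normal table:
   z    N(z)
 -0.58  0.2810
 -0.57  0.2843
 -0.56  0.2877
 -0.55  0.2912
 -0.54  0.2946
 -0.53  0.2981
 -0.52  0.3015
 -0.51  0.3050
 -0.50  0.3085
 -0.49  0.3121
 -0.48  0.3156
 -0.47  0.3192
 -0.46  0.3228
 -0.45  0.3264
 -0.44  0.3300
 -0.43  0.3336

0.3085

T = 2;  σ√T = 0.1697
d₁ = [ln(380/460) + (0.046 + 0.12²/2)·2] / 0.1697 = [-0.1911 + 0.1064] / 0.1697 = -0.4988 ⇒ -0.50
N(d₁) = N(-0.50) = 0.3085
Δ_call = N(d₁) = 0.3085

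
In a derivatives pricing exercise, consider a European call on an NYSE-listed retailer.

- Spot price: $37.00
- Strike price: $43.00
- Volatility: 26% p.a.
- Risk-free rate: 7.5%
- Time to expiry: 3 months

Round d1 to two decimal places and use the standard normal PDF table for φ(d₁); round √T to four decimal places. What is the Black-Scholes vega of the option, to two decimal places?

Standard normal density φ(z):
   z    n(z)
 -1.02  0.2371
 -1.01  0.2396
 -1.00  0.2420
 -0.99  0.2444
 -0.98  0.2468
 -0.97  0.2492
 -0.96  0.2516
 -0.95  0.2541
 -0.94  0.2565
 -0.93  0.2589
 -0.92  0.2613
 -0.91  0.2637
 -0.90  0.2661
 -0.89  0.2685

4.70

σ√T = 0.26·√0.25 = 0.1300
ln(S/K) + (r + σ²/2)T = ln(37/43) + (0.075 + 0.26²/2)·0.25 = -0.1503 + 0.0272 = -0.1231
d₁ = -0.1231 / 0.1300 = -0.9468 which rounds to -0.95
√T = √0.25 = 0.5000
φ(d₁) = φ(-0.95) = 0.2541
vega = S·φ(d₁)·√T = 37·0.2541·0.5000 = 4.7008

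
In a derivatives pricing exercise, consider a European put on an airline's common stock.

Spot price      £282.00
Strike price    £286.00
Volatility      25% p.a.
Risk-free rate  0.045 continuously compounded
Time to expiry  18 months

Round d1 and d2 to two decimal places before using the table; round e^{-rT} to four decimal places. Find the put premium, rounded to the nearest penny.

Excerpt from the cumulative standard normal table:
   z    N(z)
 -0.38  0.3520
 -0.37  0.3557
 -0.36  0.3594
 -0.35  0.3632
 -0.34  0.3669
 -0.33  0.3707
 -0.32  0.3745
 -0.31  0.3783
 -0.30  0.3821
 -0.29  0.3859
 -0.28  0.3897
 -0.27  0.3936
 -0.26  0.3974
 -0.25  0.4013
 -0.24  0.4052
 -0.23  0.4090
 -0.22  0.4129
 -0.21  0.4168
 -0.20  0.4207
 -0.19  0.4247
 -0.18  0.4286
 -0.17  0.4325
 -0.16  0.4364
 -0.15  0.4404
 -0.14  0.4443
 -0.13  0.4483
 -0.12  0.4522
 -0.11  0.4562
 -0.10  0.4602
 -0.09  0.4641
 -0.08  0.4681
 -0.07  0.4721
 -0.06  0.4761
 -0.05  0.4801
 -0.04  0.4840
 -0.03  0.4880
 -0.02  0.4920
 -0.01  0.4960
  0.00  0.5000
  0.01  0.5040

£26.99

T = 1.5;  σ√T = 0.3062
ln(S/K) + (r + σ²/2)T = ln(282/286) + (0.045 + 0.25²/2)·1.5 = -0.0141 + 0.1144 = 0.1003
d₁ = 0.1003 / 0.3062 = 0.3275 ⇒ 0.33
d₂ = d₁ − σ√T = 0.3275 − 0.3062 = 0.0214 ⇒ 0.02
exp(−rT) = exp(−0.045·1.5) = 0.9347
N(−d₂) = N(-0.02) = 0.4920;  N(−d₁) = N(-0.33) = 0.3707
P = 286·0.9347·0.4920 − 282·0.3707 = 131.5235 − 104.5374 = 26.9861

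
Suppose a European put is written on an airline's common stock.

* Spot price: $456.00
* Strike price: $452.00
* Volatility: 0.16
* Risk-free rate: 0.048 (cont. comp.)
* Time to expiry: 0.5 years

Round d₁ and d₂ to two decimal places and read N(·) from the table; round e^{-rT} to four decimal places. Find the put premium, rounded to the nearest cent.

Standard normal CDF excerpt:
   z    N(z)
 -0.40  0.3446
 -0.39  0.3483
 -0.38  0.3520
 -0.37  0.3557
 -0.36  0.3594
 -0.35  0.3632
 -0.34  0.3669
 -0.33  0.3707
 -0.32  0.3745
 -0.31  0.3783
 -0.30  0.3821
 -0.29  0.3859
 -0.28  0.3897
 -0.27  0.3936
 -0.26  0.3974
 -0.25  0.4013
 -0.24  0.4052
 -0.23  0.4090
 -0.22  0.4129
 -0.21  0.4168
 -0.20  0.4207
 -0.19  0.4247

T = 0.5;  σ√T = 0.1131
d₁ = [ln(456/452) + (0.048 + 0.16²/2)·0.5] / 0.1131 = [0.0088 + 0.0304] / 0.1131 = 0.3466 which rounds to 0.35
d₂ = d₁ − σ√T = 0.3466 − 0.1131 = 0.2334 which rounds to 0.23
exp(−rT) = exp(−0.048·0.5) = 0.9763
N(−d₂) = N(-0.23) = 0.4090;  N(−d₁) = N(-0.35) = 0.3632
P = 452·0.9763·0.4090 − 456·0.3632 = 180.4866 − 165.6192 = 14.8674

$14.87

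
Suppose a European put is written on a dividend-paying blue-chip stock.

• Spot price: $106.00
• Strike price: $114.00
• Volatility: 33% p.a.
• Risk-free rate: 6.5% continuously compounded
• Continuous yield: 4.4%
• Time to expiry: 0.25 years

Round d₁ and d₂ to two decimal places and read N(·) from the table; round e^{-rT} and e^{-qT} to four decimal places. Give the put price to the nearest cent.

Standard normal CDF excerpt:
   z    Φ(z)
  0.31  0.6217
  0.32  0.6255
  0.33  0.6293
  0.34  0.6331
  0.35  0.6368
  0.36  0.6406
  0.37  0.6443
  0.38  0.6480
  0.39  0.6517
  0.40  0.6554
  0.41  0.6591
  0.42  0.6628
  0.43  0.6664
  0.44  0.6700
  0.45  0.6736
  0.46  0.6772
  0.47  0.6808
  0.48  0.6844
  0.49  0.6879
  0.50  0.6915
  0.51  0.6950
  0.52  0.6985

$11.18

σ√T = 0.33·√0.25 = 0.1650
d₁ = [ln(106/114) + (0.065 − 0.044 + ½·0.33²)·0.25] / (σ√T) = (-0.0728 + 0.0189) / 0.1650 = -0.3266 ⇒ -0.33
d₂ = -0.3266 − 0.1650 = -0.4916 ⇒ -0.49
e^(−qT) = e^(−0.044·0.25) = 0.9891;  e^(−rT) = e^(−0.065·0.25) = 0.9839
N(−d₂) = N(0.49) = 0.6879;  N(−d₁) = N(0.33) = 0.6293
P = 114·0.9839·0.6879 − 106·0.9891·0.6293 = 77.1580 − 65.9787 = 11.1793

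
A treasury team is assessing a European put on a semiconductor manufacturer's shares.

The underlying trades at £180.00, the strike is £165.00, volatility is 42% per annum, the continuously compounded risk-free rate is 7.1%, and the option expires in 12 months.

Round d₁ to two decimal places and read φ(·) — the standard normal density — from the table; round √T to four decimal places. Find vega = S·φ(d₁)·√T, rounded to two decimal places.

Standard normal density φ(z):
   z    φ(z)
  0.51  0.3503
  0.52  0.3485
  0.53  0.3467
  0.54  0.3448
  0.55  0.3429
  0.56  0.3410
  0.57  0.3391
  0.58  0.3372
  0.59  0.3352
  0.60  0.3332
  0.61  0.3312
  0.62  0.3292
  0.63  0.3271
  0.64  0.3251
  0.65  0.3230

60.34

T = 1;  σ√T = 0.4200
d₁ = [ln(180/165) + (0.071 + 0.42²/2)·1] / 0.4200 = [0.0870 + 0.1592] / 0.4200 = 0.5862 ⇒ 0.59
√T = √1 = 1.0000
φ(d₁) = φ(0.59) = 0.3352
vega = S·φ(d₁)·√T = 180·0.3352·1.0000 = 60.3360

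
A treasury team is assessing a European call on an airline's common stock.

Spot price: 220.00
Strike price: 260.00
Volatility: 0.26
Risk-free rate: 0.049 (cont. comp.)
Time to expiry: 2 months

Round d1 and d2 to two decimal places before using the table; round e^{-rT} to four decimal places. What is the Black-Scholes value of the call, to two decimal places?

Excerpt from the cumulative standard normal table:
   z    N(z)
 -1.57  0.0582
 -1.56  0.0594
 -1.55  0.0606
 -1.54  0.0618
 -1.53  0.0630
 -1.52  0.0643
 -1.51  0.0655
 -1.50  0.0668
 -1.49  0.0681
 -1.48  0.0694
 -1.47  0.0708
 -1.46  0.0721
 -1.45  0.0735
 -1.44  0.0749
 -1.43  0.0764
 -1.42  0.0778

0.85

σ√T = 0.26 × 0.4082 = 0.1061
d₁ = [ln(220/260) + (0.049 + 0.26²/2)·0.1667] / 0.1061 = [-0.1671 + 0.0138] / 0.1061 = -1.4438 ⇒ -1.44
d₂ = d₁ − σ√T = -1.4438 − 0.1061 = -1.5500 ⇒ -1.55
exp(−rT) = exp(−0.049·0.1667) = 0.9919
N(d₁) = N(-1.44) = 0.0749;  N(d₂) = N(-1.55) = 0.0606
C = 220·0.0749 − 260·0.9919·0.0606 = 16.4780 − 15.6284 = 0.8496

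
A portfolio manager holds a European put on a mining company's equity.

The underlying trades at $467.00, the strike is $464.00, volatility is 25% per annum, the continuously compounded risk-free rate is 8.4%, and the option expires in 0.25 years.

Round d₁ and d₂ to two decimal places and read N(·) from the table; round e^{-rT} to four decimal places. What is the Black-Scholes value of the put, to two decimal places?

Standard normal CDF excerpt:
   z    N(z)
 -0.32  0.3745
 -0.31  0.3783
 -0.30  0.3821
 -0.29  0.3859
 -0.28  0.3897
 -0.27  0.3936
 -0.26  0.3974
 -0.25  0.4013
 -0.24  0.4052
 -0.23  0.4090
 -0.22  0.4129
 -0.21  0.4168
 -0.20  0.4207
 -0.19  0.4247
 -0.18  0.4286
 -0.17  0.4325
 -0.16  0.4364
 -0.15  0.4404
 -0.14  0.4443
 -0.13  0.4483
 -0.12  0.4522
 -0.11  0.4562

$16.29

σ√T = 0.25·√0.25 = 0.1250
d₁ = [ln(467/464) + (0.084 + 0.25²/2)·0.25] / 0.1250 = [0.0064 + 0.0288] / 0.1250 = 0.2821 → 0.28
d₂ = d₁ − σ√T = 0.2821 − 0.1250 = 0.1571 → 0.16
exp(−rT) = exp(−0.084·0.25) = 0.9792
N(−d₂) = N(-0.16) = 0.4364;  N(−d₁) = N(-0.28) = 0.3897
P = 464·0.9792·0.4364 − 467·0.3897 = 198.2778 − 181.9899 = 16.2879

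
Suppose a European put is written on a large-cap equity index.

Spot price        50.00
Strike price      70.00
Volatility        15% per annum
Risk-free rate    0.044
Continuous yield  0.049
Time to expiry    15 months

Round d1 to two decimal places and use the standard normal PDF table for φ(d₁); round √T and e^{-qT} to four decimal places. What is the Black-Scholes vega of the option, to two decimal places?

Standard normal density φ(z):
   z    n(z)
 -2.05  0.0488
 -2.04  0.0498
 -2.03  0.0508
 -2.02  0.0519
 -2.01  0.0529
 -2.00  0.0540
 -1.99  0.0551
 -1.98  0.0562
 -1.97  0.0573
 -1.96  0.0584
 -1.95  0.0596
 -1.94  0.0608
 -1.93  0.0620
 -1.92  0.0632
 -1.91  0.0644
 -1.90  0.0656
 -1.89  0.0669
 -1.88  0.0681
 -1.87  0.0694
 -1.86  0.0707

3.07

σ√T = 0.15·√1.25 = 0.1677
d₁ = [ln(50/70) + (0.044 − 0.049 + 0.15²/2)·1.25] / 0.1677 = [-0.3365 + 0.0078] / 0.1677 = -1.9597 ⇒ -1.96
√T = √1.25 = 1.1180
φ(d₁) = φ(-1.96) = 0.0584
e^(−qT) = e^(−0.049·1.25) = 0.9406
vega = S·e^(−qT)·φ(d₁)·√T = 50·0.9406·0.0584·1.1180 = 3.0706
(Call and put vega coincide under Black-Scholes.)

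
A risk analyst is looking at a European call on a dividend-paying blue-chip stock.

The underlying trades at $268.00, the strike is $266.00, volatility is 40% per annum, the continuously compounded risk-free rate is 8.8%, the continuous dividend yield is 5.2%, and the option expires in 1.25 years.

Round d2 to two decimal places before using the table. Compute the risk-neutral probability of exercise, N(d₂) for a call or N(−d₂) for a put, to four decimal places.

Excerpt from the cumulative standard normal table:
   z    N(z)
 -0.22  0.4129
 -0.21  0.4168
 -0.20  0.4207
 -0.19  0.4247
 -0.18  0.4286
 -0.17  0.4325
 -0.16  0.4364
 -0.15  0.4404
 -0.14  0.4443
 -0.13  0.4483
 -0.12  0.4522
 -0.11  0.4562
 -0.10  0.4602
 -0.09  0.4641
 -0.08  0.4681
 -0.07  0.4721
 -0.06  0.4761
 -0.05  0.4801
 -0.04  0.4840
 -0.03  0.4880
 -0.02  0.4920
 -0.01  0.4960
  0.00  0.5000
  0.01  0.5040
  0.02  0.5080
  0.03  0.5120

0.4562

σ√T = 0.4 × 1.1180 = 0.4472
d₁ = [ln(268/266) + (0.088 − 0.052 + 0.4²/2)·1.25] / 0.4472 = [0.0075 + 0.1450] / 0.4472 = 0.3410 → 0.34
d₂ = d₁ − σ√T = 0.3410 − 0.4472 = -0.1062 → -0.11
Pr(exercise) under Q = N(d₂) = 0.4562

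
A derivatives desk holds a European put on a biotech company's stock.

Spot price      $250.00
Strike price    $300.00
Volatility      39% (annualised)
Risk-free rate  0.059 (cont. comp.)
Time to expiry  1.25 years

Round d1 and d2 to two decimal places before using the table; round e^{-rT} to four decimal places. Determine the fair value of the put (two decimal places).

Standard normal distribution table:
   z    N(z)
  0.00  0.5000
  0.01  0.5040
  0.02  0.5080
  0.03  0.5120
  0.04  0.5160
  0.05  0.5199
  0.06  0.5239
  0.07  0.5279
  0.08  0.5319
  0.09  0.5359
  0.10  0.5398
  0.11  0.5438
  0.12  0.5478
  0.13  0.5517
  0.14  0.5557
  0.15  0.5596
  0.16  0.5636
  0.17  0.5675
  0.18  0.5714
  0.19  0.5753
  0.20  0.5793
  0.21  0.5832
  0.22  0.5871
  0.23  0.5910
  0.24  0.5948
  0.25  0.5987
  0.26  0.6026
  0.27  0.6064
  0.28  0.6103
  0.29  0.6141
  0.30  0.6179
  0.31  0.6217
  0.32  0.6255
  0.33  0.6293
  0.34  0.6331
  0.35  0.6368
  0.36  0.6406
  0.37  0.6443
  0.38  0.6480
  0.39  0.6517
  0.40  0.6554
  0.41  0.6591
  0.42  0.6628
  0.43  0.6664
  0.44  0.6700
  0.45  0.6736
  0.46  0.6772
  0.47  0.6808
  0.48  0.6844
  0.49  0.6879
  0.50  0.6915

$61.72

σ√T = 0.39 × 1.1180 = 0.4360
d₁ = [ln(250/300) + (0.059 + 0.39²/2)·1.25] / 0.4360 = [-0.1823 + 0.1688] / 0.4360 = -0.0310 ≈ -0.03
d₂ = d₁ − σ√T = -0.0310 − 0.4360 = -0.4670 ≈ -0.47
exp(−rT) = exp(−0.059·1.25) = 0.9289
N(−d₂) = N(0.47) = 0.6808;  N(−d₁) = N(0.03) = 0.5120
P = 300·0.9289·0.6808 − 250·0.5120 = 189.7185 − 128.0000 = 61.7185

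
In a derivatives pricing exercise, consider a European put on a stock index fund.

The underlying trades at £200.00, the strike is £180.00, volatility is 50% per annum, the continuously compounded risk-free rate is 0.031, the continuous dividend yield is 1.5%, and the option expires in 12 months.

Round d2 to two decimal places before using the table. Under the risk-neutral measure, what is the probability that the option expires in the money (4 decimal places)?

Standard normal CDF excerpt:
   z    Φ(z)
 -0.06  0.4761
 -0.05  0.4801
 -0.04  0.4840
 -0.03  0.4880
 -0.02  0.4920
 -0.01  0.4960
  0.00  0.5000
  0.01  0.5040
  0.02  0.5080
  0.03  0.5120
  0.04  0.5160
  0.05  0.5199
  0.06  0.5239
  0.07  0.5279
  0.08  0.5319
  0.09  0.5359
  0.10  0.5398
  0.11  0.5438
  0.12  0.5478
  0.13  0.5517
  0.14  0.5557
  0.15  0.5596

T = 1;  σ√T = 0.5000
d₁ = [ln(200/180) + (0.031 − 0.015 + 0.5²/2)·1] / 0.5000 = [0.1054 + 0.1410] / 0.5000 = 0.4927 ⇒ 0.49
d₂ = d₁ − σ√T = 0.4927 − 0.5000 = -0.0073 ⇒ -0.01
Pr(exercise) under Q = N(−d₂) = N(0.01) = 0.5040

0.5040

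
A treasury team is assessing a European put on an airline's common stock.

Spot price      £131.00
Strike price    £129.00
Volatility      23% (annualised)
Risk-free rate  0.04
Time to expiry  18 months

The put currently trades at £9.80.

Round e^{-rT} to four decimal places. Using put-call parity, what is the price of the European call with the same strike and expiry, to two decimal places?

£19.31

exp(−rT) = exp(−0.04·1.5) = 0.9418
Put-call parity: C − P = S − K·e^(−rT) = 131 − 129·0.9418 = 131 − 121.4922 = 9.5078
C = P + (C − P) = 9.80 + (9.5078) = 19.3078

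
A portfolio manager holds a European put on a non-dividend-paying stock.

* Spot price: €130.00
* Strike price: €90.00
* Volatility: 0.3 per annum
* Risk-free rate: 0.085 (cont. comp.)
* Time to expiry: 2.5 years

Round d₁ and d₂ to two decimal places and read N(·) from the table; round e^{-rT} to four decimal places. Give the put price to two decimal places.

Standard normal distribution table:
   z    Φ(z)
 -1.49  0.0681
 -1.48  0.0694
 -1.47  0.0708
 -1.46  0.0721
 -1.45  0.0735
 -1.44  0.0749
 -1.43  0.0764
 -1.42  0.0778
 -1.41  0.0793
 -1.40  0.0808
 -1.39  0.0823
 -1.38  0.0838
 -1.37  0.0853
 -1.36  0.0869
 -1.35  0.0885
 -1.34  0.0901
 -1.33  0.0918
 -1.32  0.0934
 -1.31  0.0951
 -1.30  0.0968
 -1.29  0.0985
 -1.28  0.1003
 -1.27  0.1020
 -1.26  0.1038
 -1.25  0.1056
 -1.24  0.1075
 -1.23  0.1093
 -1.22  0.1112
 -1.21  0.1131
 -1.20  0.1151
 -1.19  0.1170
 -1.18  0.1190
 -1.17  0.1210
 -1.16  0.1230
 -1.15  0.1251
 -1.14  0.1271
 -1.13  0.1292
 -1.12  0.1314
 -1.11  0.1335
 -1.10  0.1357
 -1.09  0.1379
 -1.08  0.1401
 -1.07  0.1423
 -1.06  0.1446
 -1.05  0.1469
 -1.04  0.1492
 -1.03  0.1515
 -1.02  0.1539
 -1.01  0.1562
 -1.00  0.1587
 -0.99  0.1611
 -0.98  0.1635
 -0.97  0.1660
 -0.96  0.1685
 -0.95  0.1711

σ√T = 0.3 × 1.5811 = 0.4743
ln(S/K) + (r + σ²/2)T = ln(130/90) + (0.085 + 0.3²/2)·2.5 = 0.3677 + 0.3250 = 0.6927
d₁ = 0.6927 / 0.4743 = 1.4604 which rounds to 1.46
d₂ = d₁ − σ√T = 1.4604 − 0.4743 = 0.9861 which rounds to 0.99
exp(−rT) = exp(−0.085·2.5) = 0.8086
N(−d₂) = N(-0.99) = 0.1611;  N(−d₁) = N(-1.46) = 0.0721
P = 90·0.8086·0.1611 − 130·0.0721 = 11.7239 − 9.3730 = 2.3509

€2.35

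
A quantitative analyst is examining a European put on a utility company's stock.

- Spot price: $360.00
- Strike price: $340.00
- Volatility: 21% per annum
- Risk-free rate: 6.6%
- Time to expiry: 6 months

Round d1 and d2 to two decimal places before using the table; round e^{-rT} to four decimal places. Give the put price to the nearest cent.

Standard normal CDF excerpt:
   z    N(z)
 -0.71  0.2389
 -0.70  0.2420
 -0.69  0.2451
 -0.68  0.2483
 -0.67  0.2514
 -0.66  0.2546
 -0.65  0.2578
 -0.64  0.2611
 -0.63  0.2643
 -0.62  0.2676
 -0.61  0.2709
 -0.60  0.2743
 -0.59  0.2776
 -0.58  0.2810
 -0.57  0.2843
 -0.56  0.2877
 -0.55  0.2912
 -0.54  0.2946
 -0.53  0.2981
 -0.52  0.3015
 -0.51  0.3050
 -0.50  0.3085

σ√T = 0.21 × 0.7071 = 0.1485
d₁ = [ln(360/340) + (0.066 + ½·0.21²)·0.5] / (σ√T) = (0.0572 + 0.0440) / 0.1485 = 0.6814 ⇒ 0.68
d₂ = 0.6814 − 0.1485 = 0.5329 ⇒ 0.53
exp(−rT) = exp(−0.066·0.5) = 0.9675
N(−d₂) = N(-0.53) = 0.2981;  N(−d₁) = N(-0.68) = 0.2483
P = 340·0.9675·0.2981 − 360·0.2483 = 98.0600 − 89.3880 = 8.6720

$8.67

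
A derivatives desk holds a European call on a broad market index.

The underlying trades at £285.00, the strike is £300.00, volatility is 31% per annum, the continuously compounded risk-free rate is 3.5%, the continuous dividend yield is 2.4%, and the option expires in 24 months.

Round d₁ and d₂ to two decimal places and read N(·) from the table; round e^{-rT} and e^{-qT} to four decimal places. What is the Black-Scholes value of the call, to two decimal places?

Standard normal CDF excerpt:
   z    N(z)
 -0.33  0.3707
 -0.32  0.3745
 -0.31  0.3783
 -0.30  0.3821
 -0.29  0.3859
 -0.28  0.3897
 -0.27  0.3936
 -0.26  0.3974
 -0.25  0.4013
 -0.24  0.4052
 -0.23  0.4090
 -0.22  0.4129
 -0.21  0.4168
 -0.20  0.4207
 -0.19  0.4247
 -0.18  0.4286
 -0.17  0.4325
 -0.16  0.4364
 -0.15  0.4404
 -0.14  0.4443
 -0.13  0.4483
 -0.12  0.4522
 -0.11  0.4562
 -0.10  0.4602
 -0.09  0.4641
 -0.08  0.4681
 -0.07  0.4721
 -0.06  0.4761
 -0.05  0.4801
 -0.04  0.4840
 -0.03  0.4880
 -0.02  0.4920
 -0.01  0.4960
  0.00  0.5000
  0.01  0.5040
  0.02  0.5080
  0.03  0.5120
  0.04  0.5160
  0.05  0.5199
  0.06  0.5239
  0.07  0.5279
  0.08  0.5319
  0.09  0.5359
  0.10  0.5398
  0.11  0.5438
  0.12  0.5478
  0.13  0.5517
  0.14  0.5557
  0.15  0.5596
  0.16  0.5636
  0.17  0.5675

£44.06

σ√T = 0.31 × 1.4142 = 0.4384
d₁ = [ln(285/300) + (0.035 − 0.024 + 0.31²/2)·2] / 0.4384 = [-0.0513 + 0.1181] / 0.4384 = 0.1524 ⇒ 0.15
d₂ = d₁ − σ√T = 0.1524 − 0.4384 = -0.2860 ⇒ -0.29
exp(−qT) = exp(−0.024·2) = 0.9531;  exp(−rT) = exp(−0.035·2) = 0.9324
C = 285·0.9531·N(0.15) − 300·0.9324·N(-0.29) = 285·0.9531·0.5596 − 300·0.9324·0.3859 = 152.0061 − 107.9439 = 44.0622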